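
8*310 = 2480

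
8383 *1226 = 10277558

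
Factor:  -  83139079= - 19^1*367^1 * 11923^1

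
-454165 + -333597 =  - 787762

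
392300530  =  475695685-83395155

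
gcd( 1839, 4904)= 613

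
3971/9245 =3971/9245= 0.43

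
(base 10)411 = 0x19b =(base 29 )E5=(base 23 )hk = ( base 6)1523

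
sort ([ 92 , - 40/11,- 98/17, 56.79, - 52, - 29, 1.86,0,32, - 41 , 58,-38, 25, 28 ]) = [ - 52, - 41, - 38, - 29, - 98/17,-40/11, 0, 1.86,25,  28,32,56.79,58,92 ] 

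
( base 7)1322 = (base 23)M0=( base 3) 200202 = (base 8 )772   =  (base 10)506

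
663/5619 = 221/1873=   0.12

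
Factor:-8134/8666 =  - 581/619=-  7^1*83^1*619^( - 1) 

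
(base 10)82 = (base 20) 42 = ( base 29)2o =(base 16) 52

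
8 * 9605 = 76840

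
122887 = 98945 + 23942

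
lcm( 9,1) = 9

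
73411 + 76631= 150042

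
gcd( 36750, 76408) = 2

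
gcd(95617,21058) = 1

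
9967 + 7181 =17148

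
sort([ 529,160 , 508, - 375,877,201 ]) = [  -  375,160,  201,508,529 , 877]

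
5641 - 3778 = 1863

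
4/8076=1/2019 = 0.00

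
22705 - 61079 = -38374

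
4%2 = 0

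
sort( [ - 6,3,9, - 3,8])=[  -  6, - 3,3, 8, 9 ] 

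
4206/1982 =2103/991 = 2.12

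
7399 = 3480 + 3919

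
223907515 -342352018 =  - 118444503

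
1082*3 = 3246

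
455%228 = 227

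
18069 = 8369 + 9700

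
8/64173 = 8/64173 = 0.00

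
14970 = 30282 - 15312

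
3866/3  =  1288+2/3=1288.67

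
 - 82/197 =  - 1+115/197= - 0.42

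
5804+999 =6803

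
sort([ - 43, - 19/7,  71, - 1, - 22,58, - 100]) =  [ - 100, -43 , - 22,  -  19/7, - 1, 58,71] 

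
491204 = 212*2317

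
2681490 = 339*7910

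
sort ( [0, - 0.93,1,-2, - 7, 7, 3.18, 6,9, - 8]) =[ - 8, - 7, - 2, - 0.93, 0,1,3.18,6 , 7,9]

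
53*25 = 1325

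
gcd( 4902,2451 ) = 2451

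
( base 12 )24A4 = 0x103c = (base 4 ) 1000330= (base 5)113111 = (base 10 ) 4156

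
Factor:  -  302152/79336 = -47^( - 1)*179^1 = - 179/47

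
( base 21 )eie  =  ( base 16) 19a6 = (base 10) 6566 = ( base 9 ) 10005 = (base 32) 6D6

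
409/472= 409/472 = 0.87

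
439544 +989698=1429242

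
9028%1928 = 1316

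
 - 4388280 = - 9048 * 485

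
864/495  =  96/55 = 1.75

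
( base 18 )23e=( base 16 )2cc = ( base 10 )716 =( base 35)KG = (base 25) 13g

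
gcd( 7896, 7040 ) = 8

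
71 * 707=50197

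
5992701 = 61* 98241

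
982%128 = 86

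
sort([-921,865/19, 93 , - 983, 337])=[ - 983, - 921,865/19,93, 337] 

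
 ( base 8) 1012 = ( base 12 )376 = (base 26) K2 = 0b1000001010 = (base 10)522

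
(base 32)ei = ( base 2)111010010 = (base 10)466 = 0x1D2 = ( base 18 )17G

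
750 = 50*15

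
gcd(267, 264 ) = 3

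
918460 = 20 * 45923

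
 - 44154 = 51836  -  95990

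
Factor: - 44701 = -44701^1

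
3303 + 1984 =5287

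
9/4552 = 9/4552 = 0.00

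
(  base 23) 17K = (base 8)1306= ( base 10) 710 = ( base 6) 3142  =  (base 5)10320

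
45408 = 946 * 48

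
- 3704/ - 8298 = 1852/4149= 0.45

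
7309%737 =676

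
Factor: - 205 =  - 5^1*41^1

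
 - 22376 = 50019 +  - 72395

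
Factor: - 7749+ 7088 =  - 661^1 = -661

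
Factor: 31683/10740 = 59/20 =2^ (-2 ) *5^( - 1) *59^1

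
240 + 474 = 714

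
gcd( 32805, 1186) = 1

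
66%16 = 2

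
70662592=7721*9152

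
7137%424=353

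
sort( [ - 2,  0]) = [ - 2,0 ] 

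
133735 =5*26747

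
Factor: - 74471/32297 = -32297^(-1)*74471^1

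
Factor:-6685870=-2^1*5^1 * 23^1*41^1*709^1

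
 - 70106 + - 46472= - 116578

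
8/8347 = 8/8347 =0.00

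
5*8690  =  43450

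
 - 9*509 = - 4581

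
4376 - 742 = 3634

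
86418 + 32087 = 118505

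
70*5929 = 415030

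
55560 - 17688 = 37872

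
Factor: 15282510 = 2^1* 3^1*5^1 *509417^1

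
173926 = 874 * 199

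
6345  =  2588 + 3757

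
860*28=24080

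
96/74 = 48/37= 1.30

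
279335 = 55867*5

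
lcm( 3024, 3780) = 15120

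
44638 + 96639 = 141277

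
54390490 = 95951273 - 41560783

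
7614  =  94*81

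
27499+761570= 789069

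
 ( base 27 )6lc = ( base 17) 1026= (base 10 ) 4953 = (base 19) ddd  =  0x1359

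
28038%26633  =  1405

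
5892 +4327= 10219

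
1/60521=1/60521 = 0.00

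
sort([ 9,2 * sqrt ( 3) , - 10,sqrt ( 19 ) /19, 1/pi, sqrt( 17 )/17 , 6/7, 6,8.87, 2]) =[ - 10, sqrt(19 ) /19, sqrt(17)/17,1/pi, 6/7, 2,  2*sqrt( 3 ),6,8.87, 9]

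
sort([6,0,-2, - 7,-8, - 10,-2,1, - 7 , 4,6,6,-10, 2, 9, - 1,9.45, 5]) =[ - 10,-10, -8,-7,-7,  -  2, - 2 ,-1, 0, 1,2,  4, 5,6,6,6,  9, 9.45]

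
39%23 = 16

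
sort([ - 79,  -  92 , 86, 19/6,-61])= [ - 92,-79,-61,  19/6,86]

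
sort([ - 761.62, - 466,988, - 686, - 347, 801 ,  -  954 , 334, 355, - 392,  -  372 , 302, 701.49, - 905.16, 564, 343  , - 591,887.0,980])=[ - 954, - 905.16, - 761.62, - 686, - 591,-466 , -392 , - 372,- 347,302,334, 343, 355, 564, 701.49,801, 887.0,980,988 ] 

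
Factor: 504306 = 2^1*3^4*11^1*283^1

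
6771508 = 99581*68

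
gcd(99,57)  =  3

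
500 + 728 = 1228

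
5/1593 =5/1593 = 0.00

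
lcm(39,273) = 273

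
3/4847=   3/4847 =0.00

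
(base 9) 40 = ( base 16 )24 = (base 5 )121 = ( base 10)36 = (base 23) 1D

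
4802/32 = 150 + 1/16 = 150.06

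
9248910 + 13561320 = 22810230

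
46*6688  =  307648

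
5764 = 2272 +3492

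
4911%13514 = 4911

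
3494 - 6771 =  - 3277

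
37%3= 1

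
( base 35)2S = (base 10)98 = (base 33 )2W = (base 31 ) 35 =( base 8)142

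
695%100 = 95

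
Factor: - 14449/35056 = -2^ (-4 )*7^(- 1)*313^( - 1)*14449^1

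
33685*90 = 3031650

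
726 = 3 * 242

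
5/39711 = 5/39711 =0.00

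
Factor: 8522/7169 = 2^1*67^ ( - 1 )*107^( - 1)*4261^1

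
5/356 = 5/356 = 0.01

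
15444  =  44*351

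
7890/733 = 10 + 560/733 = 10.76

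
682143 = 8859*77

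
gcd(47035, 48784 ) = 1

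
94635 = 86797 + 7838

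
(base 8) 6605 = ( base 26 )533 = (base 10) 3461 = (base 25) 5db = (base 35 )2SV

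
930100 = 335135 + 594965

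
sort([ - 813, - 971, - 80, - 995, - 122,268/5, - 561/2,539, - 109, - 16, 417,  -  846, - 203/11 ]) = [ - 995, - 971,-846,-813, - 561/2, -122, - 109, - 80, - 203/11, -16, 268/5,417,539]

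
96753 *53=5127909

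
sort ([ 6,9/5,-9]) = [ - 9,9/5, 6 ]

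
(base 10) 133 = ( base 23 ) 5i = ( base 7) 250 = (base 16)85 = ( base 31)49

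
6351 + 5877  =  12228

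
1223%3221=1223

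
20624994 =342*60307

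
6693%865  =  638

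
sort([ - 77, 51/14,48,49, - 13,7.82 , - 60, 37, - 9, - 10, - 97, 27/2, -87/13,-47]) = [ - 97, - 77,-60, - 47, - 13, - 10, - 9, - 87/13, 51/14, 7.82, 27/2, 37, 48, 49]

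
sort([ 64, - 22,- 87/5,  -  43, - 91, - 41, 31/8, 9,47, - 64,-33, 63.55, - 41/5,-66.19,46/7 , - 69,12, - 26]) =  [ - 91,-69, - 66.19, - 64,-43,-41, - 33, - 26 , - 22,-87/5, -41/5, 31/8, 46/7,9, 12, 47,63.55, 64 ]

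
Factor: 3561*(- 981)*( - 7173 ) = 25057734993= 3^5 * 109^1*797^1 * 1187^1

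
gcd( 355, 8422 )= 1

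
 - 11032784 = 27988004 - 39020788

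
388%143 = 102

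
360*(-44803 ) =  - 16129080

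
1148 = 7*164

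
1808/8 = 226 = 226.00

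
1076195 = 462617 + 613578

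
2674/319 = 8+122/319 = 8.38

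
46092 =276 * 167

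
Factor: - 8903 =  - 29^1*307^1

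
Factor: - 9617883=  -  3^1*11^1*379^1*769^1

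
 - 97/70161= -97/70161 = -0.00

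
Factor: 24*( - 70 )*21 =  - 35280  =  -2^4 * 3^2 * 5^1*7^2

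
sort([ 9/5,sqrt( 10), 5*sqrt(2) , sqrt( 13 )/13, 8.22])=[ sqrt(13) /13, 9/5, sqrt(10),5*sqrt( 2), 8.22]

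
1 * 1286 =1286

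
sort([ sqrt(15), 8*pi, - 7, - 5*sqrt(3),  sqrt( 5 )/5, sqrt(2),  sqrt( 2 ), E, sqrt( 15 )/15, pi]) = [ - 5*sqrt(3 ), - 7, sqrt( 15) /15, sqrt(  5 )/5,sqrt( 2),sqrt(2),E,pi, sqrt(15 ), 8*pi ]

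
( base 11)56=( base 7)115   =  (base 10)61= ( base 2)111101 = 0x3D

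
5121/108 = 569/12=47.42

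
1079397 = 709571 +369826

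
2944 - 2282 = 662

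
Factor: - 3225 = - 3^1*5^2*43^1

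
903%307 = 289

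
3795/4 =3795/4 = 948.75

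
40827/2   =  40827/2=20413.50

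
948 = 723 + 225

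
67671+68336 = 136007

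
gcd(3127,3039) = 1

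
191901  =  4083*47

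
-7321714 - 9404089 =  - 16725803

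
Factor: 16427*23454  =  2^1*3^2*1303^1*16427^1 = 385278858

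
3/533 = 3/533 =0.01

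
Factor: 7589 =7589^1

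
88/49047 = 88/49047 = 0.00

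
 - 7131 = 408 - 7539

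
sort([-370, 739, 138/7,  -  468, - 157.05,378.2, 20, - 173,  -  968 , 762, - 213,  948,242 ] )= [ - 968, - 468, - 370,  -  213  , - 173,  -  157.05,  138/7,20,242 , 378.2,739,  762, 948]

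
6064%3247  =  2817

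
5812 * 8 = 46496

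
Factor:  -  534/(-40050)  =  3^( -1)*5^( - 2) =1/75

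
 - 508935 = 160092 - 669027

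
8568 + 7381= 15949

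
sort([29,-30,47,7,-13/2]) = [  -  30, - 13/2,7, 29, 47]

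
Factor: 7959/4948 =2^( - 2)*3^1*7^1*379^1*1237^( - 1 )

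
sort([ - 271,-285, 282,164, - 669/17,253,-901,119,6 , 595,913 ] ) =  [ - 901  , - 285 , - 271 , - 669/17,6, 119, 164 , 253,282 , 595,913] 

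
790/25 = 158/5 = 31.60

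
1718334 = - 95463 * (-18 ) 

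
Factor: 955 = 5^1*191^1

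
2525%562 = 277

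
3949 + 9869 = 13818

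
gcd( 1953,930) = 93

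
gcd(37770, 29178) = 6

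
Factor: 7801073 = 7^1*233^1*4783^1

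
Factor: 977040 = 2^4*3^2 * 5^1 * 23^1* 59^1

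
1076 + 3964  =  5040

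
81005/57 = 81005/57 = 1421.14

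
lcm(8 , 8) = 8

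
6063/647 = 6063/647 =9.37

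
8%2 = 0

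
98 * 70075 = 6867350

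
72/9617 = 72/9617 = 0.01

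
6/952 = 3/476 = 0.01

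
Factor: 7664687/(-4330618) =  - 2^(-1 )*277^(-1)*7817^ ( - 1)*7664687^1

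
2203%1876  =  327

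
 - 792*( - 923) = 731016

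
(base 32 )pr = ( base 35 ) NM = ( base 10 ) 827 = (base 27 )13h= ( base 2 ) 1100111011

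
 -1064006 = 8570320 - 9634326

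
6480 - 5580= 900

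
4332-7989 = - 3657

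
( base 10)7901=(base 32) 7mt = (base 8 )17335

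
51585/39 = 1322 + 9/13 = 1322.69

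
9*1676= 15084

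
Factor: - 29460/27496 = -15/14 = -2^( - 1)*3^1 * 5^1*7^ ( - 1) 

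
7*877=6139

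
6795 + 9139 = 15934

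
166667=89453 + 77214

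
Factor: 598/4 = 2^(-1)*13^1*23^1 = 299/2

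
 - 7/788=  - 7/788 = -0.01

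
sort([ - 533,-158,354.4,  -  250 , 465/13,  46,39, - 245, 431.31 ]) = [  -  533, - 250, - 245, - 158,465/13, 39, 46,354.4,431.31]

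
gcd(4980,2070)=30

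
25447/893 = 28 + 443/893 = 28.50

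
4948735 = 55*89977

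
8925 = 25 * 357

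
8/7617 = 8/7617 = 0.00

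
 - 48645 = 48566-97211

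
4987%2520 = 2467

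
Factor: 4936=2^3 * 617^1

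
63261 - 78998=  - 15737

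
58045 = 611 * 95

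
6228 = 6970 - 742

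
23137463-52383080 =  - 29245617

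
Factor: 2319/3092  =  3/4 = 2^(-2)*3^1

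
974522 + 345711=1320233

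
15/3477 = 5/1159  =  0.00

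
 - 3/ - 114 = 1/38 = 0.03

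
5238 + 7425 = 12663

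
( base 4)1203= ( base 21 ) 4f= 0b1100011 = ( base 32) 33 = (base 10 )99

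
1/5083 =1/5083 = 0.00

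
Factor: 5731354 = 2^1*541^1 * 5297^1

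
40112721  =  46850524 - 6737803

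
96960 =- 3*( - 32320 ) 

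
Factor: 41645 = 5^1*8329^1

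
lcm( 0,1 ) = 0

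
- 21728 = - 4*5432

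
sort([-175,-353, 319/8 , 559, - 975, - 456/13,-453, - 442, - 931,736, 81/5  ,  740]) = [ - 975,- 931, - 453, - 442, - 353, - 175, -456/13, 81/5, 319/8, 559, 736,  740 ]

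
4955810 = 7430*667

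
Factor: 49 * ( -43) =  -7^2 * 43^1 = - 2107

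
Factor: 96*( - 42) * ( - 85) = 342720 = 2^6 * 3^2*5^1*7^1 * 17^1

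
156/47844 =13/3987 = 0.00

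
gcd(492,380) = 4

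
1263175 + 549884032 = 551147207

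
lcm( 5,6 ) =30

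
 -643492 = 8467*( - 76) 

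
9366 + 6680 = 16046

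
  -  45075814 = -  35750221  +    -  9325593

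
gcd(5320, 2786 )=14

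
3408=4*852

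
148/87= 148/87 = 1.70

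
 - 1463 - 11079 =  - 12542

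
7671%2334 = 669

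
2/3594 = 1/1797  =  0.00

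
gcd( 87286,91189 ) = 1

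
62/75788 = 31/37894= 0.00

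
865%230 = 175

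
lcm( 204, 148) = 7548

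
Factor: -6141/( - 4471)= 3^1*17^( - 1)*23^1 * 89^1*263^( - 1) 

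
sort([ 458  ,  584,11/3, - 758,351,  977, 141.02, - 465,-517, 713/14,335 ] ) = [ - 758,-517,-465,11/3,713/14,  141.02,  335,351,458,  584,977]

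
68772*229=15748788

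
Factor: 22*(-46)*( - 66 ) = 66792 = 2^3*3^1*11^2*23^1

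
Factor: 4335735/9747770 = 867147/1949554 = 2^( - 1)*3^1*29^( - 1 )*33613^(-1 ) * 289049^1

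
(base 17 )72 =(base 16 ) 79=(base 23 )56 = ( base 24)51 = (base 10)121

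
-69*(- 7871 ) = 543099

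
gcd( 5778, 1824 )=6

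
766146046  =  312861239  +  453284807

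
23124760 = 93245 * 248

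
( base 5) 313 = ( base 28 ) 2R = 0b1010011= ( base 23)3E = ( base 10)83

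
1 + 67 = 68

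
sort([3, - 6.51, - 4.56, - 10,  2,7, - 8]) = [ - 10,-8, - 6.51, - 4.56, 2,3,7]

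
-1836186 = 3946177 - 5782363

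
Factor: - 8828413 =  - 11^1*802583^1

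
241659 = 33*7323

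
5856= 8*732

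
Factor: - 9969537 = - 3^1*73^1*45523^1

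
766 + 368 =1134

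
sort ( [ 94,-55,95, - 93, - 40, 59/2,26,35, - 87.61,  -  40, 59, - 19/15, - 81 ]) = [ - 93 , - 87.61, - 81, -55 , - 40, - 40,-19/15, 26,59/2 , 35, 59,94, 95 ] 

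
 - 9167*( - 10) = 91670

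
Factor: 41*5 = 5^1*41^1 = 205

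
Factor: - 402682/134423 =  - 2^1 * 7^3*229^( - 1) = - 686/229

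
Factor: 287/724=2^ ( - 2)*7^1*41^1 * 181^ (-1 )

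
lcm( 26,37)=962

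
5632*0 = 0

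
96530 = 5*19306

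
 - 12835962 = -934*13743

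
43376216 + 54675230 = 98051446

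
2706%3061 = 2706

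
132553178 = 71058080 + 61495098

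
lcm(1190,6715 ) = 94010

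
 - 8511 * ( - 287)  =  2442657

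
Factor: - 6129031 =-647^1*9473^1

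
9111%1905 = 1491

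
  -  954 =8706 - 9660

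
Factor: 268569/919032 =89523/306344 = 2^(-3)*3^2*7^3 * 29^1*149^(- 1 )*257^( - 1)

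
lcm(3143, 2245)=15715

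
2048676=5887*348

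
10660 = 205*52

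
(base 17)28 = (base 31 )1B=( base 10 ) 42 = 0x2a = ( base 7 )60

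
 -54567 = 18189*( - 3 )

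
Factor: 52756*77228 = 2^4*11^2*43^1*109^1 *449^1 = 4074240368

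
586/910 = 293/455= 0.64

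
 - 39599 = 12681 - 52280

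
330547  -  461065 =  - 130518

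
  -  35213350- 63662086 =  - 98875436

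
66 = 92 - 26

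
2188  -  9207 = - 7019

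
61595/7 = 61595/7 = 8799.29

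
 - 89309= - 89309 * 1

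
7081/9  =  786 + 7/9= 786.78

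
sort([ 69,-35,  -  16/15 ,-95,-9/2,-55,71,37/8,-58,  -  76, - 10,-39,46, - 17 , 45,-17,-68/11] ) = [ - 95 , - 76,-58, - 55,-39  ,-35, - 17,-17, - 10, - 68/11,-9/2, - 16/15,37/8, 45, 46,69,71]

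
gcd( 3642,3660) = 6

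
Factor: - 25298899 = -19^1* 1331521^1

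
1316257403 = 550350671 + 765906732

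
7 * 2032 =14224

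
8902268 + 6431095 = 15333363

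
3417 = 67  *51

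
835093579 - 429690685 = 405402894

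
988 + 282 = 1270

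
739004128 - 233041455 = 505962673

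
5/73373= 5/73373 = 0.00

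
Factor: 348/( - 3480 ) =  - 2^(-1 )*5^( - 1 ) = -1/10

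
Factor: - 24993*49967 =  - 3^2*29^1*1723^1*2777^1 = - 1248825231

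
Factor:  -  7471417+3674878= -3^1*31^1*40823^1=- 3796539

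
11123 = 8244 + 2879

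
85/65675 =17/13135 = 0.00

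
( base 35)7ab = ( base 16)22e8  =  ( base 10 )8936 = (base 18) 19A8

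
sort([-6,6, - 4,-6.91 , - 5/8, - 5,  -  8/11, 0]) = [ - 6.91,  -  6,-5, - 4,-8/11,  -  5/8,0,  6 ]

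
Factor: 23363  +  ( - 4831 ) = 2^2*41^1 * 113^1 = 18532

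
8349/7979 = 8349/7979 = 1.05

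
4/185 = 4/185=0.02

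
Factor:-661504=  - 2^11 * 17^1*19^1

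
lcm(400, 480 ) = 2400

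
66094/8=8261 + 3/4 = 8261.75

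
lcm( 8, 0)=0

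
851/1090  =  851/1090 = 0.78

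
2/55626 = 1/27813 = 0.00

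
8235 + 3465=11700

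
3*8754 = 26262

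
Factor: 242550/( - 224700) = - 231/214= - 2^( - 1)*3^1*7^1*11^1*107^(-1)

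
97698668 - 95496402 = 2202266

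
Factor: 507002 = 2^1 *253501^1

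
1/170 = 1/170 = 0.01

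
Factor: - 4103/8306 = -2^( - 1 )*11^1*373^1*4153^(  -  1 ) 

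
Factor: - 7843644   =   - 2^2 *3^2 * 23^1*9473^1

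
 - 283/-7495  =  283/7495 = 0.04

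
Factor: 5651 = 5651^1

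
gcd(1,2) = 1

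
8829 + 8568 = 17397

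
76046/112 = 678 + 55/56=678.98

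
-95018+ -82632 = -177650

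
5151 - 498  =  4653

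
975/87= 11 + 6/29 =11.21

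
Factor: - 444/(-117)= 2^2  *3^( - 1)*13^( - 1 )*37^1 = 148/39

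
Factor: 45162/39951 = 26/23 = 2^1*13^1 * 23^ (-1 )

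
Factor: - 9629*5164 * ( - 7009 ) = 348516609404 = 2^2*43^1*163^1*1291^1*9629^1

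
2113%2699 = 2113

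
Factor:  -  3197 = - 23^1*139^1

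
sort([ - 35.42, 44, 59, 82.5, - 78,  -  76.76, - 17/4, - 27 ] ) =[  -  78,-76.76, - 35.42, - 27, - 17/4,44,59, 82.5] 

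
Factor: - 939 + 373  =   -2^1*283^1 = -566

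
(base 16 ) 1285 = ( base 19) d2a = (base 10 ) 4741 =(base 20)bh1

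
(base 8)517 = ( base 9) 412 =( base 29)bg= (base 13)1ca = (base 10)335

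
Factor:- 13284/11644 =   -  3^4*71^( - 1) = -81/71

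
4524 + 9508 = 14032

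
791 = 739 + 52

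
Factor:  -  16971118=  - 2^1*199^1 * 42641^1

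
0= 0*762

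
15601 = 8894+6707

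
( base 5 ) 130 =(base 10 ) 40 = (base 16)28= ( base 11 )37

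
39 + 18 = 57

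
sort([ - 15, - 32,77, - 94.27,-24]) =[ - 94.27,-32, - 24,-15,77] 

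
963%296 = 75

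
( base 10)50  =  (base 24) 22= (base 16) 32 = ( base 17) 2G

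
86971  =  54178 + 32793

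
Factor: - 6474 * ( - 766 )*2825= 2^2*3^1*5^2*13^1*83^1*113^1 * 383^1= 14009412300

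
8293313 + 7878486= 16171799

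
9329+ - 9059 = 270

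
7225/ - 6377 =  - 7225/6377 = - 1.13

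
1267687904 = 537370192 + 730317712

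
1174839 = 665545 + 509294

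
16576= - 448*( - 37)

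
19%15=4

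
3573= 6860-3287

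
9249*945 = 8740305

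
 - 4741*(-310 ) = 1469710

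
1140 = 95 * 12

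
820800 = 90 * 9120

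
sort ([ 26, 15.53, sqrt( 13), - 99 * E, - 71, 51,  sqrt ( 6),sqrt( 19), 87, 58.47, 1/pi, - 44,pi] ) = [-99*E, - 71, - 44,  1/pi, sqrt( 6 ),pi, sqrt( 13 ), sqrt ( 19), 15.53,26, 51 , 58.47, 87]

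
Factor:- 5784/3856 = - 3/2 = - 2^( - 1)*3^1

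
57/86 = 57/86 = 0.66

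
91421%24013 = 19382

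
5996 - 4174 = 1822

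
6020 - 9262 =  - 3242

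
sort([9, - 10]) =[ -10,9] 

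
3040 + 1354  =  4394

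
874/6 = 437/3  =  145.67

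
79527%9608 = 2663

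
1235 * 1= 1235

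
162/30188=81/15094 = 0.01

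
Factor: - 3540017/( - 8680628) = 2^( -2)*11^( - 1)*13^1*29^(-1)*307^1*887^1 * 6803^(-1 )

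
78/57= 1  +  7/19 = 1.37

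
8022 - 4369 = 3653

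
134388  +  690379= 824767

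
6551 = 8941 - 2390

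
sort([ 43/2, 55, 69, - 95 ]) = [-95,43/2,55, 69 ]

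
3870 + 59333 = 63203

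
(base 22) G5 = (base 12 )259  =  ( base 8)545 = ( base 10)357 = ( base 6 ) 1353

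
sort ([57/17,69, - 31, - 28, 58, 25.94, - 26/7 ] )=[ - 31, - 28, - 26/7, 57/17, 25.94, 58,  69]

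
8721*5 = 43605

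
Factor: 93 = 3^1 * 31^1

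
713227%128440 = 71027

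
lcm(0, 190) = 0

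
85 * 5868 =498780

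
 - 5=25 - 30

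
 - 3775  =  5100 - 8875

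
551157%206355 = 138447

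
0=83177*0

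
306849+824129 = 1130978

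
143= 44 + 99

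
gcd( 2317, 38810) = 1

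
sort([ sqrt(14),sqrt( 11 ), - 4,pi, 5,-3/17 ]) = [ - 4, - 3/17,pi,sqrt ( 11),sqrt(14 ), 5] 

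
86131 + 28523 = 114654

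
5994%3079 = 2915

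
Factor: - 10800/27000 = - 2/5 = - 2^1 * 5^( - 1)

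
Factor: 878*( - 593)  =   - 520654 = -  2^1*439^1*593^1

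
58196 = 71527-13331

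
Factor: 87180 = 2^2*3^1*5^1*1453^1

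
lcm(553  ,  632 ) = 4424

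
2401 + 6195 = 8596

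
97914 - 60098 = 37816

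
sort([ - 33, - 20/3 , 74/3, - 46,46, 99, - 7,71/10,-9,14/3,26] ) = [ - 46, - 33,-9, - 7, - 20/3,  14/3,  71/10,74/3, 26,46,99]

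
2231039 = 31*71969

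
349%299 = 50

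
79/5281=79/5281 = 0.01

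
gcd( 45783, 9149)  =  1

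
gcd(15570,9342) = 3114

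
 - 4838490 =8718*( - 555) 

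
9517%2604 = 1705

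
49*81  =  3969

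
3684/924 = 307/77 = 3.99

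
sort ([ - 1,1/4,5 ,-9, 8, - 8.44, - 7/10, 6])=[ - 9, - 8.44,-1, - 7/10,1/4,5,  6, 8 ]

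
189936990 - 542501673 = - 352564683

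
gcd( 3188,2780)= 4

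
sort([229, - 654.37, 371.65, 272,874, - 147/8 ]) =[ - 654.37, - 147/8, 229,272, 371.65, 874]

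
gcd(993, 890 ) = 1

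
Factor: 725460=2^2*3^1*5^1*107^1*113^1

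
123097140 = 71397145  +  51699995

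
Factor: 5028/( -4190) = - 2^1*3^1 * 5^( - 1) = -6/5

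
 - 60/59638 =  - 30/29819 = - 0.00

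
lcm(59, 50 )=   2950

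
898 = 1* 898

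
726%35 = 26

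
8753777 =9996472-1242695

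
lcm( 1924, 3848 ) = 3848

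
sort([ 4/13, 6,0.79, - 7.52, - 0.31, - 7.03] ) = [ - 7.52,-7.03, - 0.31 , 4/13,  0.79 , 6]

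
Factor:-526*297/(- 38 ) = 3^3  *11^1*19^(-1) * 263^1 = 78111/19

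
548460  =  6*91410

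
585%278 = 29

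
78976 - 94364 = - 15388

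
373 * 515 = 192095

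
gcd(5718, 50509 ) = 953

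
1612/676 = 31/13= 2.38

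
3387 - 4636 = -1249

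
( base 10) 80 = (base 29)2M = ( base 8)120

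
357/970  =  357/970 = 0.37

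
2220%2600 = 2220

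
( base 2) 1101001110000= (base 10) 6768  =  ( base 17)1672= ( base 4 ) 1221300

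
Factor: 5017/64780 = 2^( - 2 ) *5^ ( - 1)*29^1 * 41^( - 1)  *79^( - 1)*173^1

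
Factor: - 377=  - 13^1*29^1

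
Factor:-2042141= - 37^1*97^1*569^1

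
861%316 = 229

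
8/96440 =1/12055  =  0.00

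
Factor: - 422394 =-2^1*3^1*7^1*89^1*113^1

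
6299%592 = 379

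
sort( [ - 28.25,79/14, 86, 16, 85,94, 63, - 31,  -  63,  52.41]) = [- 63, - 31, - 28.25,79/14, 16, 52.41, 63, 85, 86,94]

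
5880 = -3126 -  - 9006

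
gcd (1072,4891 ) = 67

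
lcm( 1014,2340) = 30420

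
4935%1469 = 528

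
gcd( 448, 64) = 64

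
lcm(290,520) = 15080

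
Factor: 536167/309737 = 37^1*43^1*337^1*309737^( - 1)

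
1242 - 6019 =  - 4777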